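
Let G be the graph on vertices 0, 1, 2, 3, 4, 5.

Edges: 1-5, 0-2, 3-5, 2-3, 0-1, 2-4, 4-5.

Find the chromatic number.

The cycle 2-4-5-1-0-2 has odd length 5, so it cannot be 2-colored; at least 3 colors are needed.
3 colors suffice: color a → {2, 5}; color b → {0, 3, 4}; color c → {1}. Each edge has distinct colors on its endpoints.

3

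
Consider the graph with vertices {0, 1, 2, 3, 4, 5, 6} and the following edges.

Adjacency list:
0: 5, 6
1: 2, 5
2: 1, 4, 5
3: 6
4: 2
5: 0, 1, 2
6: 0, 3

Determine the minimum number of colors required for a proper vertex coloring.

1, 2, 5 are mutually adjacent, so at least 3 colors are needed.
3 colors suffice: color red → {0, 2, 3}; color blue → {4, 5, 6}; color green → {1}. Every edge joins two different colors.

3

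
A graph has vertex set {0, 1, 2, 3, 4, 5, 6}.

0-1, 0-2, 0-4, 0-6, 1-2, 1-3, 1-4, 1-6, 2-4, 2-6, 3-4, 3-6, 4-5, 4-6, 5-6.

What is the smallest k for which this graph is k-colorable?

5

0, 1, 2, 4, 6 are mutually adjacent (a clique of size 5), so at least 5 colors are needed.
5 colors suffice: color red → {4}; color blue → {6}; color green → {1, 5}; color yellow → {2, 3}; color purple → {0}. Every edge joins two different colors.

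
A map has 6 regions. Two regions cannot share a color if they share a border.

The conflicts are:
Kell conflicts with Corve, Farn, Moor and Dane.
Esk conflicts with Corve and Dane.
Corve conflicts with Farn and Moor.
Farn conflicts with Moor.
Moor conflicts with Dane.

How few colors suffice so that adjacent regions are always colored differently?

4

Kell, Corve, Farn, Moor are mutually in conflict, so at least 4 colors are needed.
4 colors suffice: color 1 → {Corve, Dane}; color 2 → {Esk, Moor}; color 3 → {Kell}; color 4 → {Farn}. No two conflicting regions share a color.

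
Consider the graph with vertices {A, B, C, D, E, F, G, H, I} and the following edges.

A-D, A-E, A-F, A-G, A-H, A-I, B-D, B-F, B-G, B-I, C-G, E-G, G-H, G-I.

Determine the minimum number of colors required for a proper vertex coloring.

B, G, I are mutually adjacent, so at least 3 colors are needed.
3 colors suffice: A=2, B=2, C=2, D=1, E=3, F=1, G=1, H=3, I=3. No two adjacent vertices share a color.

3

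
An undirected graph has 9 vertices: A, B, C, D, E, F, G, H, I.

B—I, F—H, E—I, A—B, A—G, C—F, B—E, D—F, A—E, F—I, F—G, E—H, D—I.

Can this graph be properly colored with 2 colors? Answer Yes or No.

A, B, E form a triangle, so at least 3 colors are needed.
So 2 colors are not enough.

No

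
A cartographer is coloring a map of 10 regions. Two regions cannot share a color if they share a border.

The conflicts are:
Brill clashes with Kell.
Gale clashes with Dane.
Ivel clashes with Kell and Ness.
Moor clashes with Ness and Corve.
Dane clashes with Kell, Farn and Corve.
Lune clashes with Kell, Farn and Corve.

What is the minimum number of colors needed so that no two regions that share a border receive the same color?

2

Dane and Corve conflict, so at least 2 colors are needed.
2 colors suffice: Brill=1, Gale=2, Ivel=1, Moor=1, Dane=1, Lune=1, Kell=2, Ness=2, Farn=2, Corve=2. No two conflicting regions share a color.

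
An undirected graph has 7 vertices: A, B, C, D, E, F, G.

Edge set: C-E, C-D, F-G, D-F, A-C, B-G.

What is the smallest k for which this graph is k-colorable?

F and G are adjacent, so at least 2 colors are needed.
2 colors suffice: color 1 → {B, C, F}; color 2 → {A, D, E, G}. Every edge joins two different colors.

2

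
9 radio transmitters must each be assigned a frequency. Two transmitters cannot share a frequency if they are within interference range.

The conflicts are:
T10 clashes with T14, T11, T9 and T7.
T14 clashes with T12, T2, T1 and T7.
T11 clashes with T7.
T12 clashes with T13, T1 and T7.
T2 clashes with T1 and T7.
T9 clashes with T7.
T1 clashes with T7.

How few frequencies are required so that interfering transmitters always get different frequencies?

T14, T2, T1, T7 are mutually in conflict, so at least 4 frequencies are needed.
4 frequencies suffice: frequency 1 → {T13, T7}; frequency 2 → {T14, T11, T9}; frequency 3 → {T10, T1}; frequency 4 → {T12, T2}. No two conflicting transmitters share a frequency.

4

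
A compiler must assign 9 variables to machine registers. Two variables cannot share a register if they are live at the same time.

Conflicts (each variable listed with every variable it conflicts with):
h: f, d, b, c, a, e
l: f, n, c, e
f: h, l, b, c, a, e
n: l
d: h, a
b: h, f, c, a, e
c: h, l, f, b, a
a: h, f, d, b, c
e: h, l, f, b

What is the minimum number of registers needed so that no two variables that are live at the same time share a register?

h, f, b, c, a are mutually in conflict, so at least 5 registers are needed.
5 registers suffice: register 1 → {f, n, d}; register 2 → {h, l}; register 3 → {c, e}; register 4 → {a}; register 5 → {b}. Every pair that conflicts lands in different registers.

5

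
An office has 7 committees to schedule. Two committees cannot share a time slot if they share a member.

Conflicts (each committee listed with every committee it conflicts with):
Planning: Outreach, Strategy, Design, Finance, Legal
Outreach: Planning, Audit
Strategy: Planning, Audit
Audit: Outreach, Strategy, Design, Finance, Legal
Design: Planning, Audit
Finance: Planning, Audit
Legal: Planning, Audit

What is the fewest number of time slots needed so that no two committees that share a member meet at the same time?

2

Planning and Legal conflict, so at least 2 time slots are needed.
Using 2 time slots: Planning=1, Outreach=2, Strategy=2, Audit=1, Design=2, Finance=2, Legal=2. Every pair that conflicts lands in different time slots.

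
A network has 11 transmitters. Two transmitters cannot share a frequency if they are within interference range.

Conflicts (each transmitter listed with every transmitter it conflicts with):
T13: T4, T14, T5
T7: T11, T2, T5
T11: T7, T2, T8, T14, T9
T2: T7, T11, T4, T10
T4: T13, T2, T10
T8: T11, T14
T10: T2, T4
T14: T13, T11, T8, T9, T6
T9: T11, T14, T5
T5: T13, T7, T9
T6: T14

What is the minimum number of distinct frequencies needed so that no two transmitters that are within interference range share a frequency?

T2, T4, T10 pairwise conflict, so at least 3 frequencies are needed.
3 frequencies suffice: frequency 1 → {T2, T14, T5}; frequency 2 → {T11, T4, T6}; frequency 3 → {T13, T7, T8, T10, T9}. No two conflicting transmitters share a frequency.

3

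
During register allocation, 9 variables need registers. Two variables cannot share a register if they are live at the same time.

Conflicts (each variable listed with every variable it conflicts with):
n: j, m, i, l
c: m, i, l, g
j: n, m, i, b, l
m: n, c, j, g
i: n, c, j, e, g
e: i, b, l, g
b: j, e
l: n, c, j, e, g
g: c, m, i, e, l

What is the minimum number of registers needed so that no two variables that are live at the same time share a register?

3

n, j, l all conflict with each other, so at least 3 registers are needed.
3 registers suffice: n=3, c=3, j=1, m=2, i=2, e=3, b=2, l=2, g=1. No two conflicting variables share a register.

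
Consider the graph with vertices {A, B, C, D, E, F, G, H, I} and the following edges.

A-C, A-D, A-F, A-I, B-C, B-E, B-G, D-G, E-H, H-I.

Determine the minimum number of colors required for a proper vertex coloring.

The cycle G-B-C-A-D-G has odd length 5, so it cannot be 2-colored; at least 3 colors are needed.
3 colors suffice: color 1 → {A, B, H}; color 2 → {C, E, F, G, I}; color 3 → {D}. Each edge has distinct colors on its endpoints.

3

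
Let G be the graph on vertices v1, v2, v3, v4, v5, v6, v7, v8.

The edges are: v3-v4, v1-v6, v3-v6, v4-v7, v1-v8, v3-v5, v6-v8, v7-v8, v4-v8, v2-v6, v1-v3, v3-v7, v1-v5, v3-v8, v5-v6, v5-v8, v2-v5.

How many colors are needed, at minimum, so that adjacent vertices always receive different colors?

5

v1, v3, v5, v6, v8 form a clique, so at least 5 colors are needed.
5 colors suffice: color 1 → {v2, v8}; color 2 → {v3}; color 3 → {v4, v6}; color 4 → {v5, v7}; color 5 → {v1}. Each edge has distinct colors on its endpoints.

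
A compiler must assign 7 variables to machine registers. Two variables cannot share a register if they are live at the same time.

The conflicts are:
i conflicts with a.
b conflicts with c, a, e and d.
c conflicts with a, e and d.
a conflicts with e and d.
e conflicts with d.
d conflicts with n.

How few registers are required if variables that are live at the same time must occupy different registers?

5

b, c, a, e, d all conflict with each other, so at least 5 registers are needed.
5 registers suffice: i=2, b=3, c=5, a=1, e=4, d=2, n=1. No two conflicting variables share a register.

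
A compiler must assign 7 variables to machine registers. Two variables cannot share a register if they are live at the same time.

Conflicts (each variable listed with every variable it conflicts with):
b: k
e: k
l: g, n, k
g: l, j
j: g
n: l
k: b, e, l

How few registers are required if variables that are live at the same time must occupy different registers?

2

e and k conflict, so at least 2 registers are needed.
2 registers suffice: register 1 → {b, e, l, j}; register 2 → {g, n, k}. Each listed conflict is separated.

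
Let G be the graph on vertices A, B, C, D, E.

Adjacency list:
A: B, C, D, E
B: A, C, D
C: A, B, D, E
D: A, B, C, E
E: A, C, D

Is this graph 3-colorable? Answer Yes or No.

No

A, B, C, D are mutually adjacent (a clique of size 4), so at least 4 colors are needed.
So 3 colors are not enough.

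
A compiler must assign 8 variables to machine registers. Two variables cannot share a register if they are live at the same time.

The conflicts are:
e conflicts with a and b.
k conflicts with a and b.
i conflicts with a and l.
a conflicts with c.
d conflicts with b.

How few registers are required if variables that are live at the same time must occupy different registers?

e and b conflict, so at least 2 registers are needed.
A valid assignment using 2 registers: e=2, k=2, i=2, a=1, l=1, c=2, d=2, b=1. Each listed conflict is separated.

2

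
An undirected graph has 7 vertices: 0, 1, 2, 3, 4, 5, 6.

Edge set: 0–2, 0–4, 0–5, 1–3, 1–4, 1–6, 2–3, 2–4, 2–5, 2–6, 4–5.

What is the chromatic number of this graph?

0, 2, 4, 5 are pairwise adjacent (a clique of size 4), so at least 4 colors are needed.
One proper 4-coloring: 0=green, 1=red, 2=red, 3=blue, 4=blue, 5=yellow, 6=blue. Every edge joins two different colors.

4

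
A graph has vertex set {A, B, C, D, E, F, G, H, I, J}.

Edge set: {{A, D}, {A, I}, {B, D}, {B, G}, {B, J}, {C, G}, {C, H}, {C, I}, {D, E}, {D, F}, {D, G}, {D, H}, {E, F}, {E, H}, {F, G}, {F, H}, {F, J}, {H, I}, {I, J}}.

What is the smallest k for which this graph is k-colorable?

4

D, E, F, H are mutually adjacent (a clique of size 4), so at least 4 colors are needed.
4 colors suffice: color 1 → {D, I}; color 2 → {A, G, H, J}; color 3 → {B, C, F}; color 4 → {E}. No two adjacent vertices share a color.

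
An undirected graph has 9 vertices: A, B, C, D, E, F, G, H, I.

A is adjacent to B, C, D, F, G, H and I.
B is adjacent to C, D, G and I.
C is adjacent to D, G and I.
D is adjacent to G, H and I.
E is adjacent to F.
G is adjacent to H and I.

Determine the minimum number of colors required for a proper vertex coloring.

A, B, C, D, G, I are mutually adjacent (a clique of size 6), so at least 6 colors are needed.
6 colors suffice: color 1 → {A, E}; color 2 → {D, F}; color 3 → {G}; color 4 → {C, H}; color 5 → {I}; color 6 → {B}. Each edge has distinct colors on its endpoints.

6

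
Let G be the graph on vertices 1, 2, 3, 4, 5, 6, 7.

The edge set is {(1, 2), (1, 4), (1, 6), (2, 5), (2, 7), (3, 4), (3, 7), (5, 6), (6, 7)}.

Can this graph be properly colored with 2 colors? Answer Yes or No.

No

The cycle 3-7-2-1-4-3 has odd length 5, so it cannot be 2-colored; at least 3 colors are needed.
So 2 colors are not enough.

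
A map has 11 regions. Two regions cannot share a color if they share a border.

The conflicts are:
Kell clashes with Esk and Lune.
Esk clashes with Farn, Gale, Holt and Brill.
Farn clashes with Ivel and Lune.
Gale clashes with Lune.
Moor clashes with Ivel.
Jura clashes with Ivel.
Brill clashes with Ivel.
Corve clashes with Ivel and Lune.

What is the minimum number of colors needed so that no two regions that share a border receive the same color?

Corve and Lune conflict, so at least 2 colors are needed.
One proper 2-coloring: Kell=2, Esk=1, Farn=2, Gale=2, Moor=2, Jura=2, Holt=2, Brill=2, Corve=2, Ivel=1, Lune=1. Each listed conflict is separated.

2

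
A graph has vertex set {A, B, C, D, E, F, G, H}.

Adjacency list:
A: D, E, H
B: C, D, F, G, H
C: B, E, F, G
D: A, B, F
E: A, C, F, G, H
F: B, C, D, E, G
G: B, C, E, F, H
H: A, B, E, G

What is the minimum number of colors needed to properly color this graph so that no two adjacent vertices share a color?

C, E, F, G are mutually adjacent (a clique of size 4), so at least 4 colors are needed.
4 colors suffice: color 1 → {B, E}; color 2 → {A, G}; color 3 → {F, H}; color 4 → {C, D}. No two adjacent vertices share a color.

4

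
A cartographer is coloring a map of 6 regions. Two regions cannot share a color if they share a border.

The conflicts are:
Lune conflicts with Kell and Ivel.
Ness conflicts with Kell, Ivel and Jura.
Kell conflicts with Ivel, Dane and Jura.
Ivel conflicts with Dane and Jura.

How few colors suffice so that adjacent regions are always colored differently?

4

Ness, Kell, Ivel, Jura all conflict with each other, so at least 4 colors are needed.
4 colors suffice: color 1 → {Ivel}; color 2 → {Kell}; color 3 → {Lune, Ness, Dane}; color 4 → {Jura}. No two conflicting regions share a color.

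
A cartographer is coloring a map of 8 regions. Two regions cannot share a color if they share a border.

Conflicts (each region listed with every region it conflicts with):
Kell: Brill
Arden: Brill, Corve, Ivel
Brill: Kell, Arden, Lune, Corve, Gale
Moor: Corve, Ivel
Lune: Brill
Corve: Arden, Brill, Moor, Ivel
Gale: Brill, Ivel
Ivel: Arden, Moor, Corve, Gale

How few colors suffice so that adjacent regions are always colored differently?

Moor, Corve, Ivel are mutually in conflict, so at least 3 colors are needed.
A valid assignment using 3 colors: Kell=2, Arden=3, Brill=1, Moor=3, Lune=2, Corve=2, Gale=2, Ivel=1. Every pair that conflicts lands in different colors.

3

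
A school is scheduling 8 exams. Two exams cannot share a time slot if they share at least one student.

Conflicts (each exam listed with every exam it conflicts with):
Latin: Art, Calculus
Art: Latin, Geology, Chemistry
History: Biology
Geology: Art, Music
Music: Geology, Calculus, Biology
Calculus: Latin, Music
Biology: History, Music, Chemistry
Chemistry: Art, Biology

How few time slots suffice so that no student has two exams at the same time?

The cycle Art-Chemistry-Biology-Music-Geology-Art has odd length 5, so it cannot be 2-colored; at least 3 time slots are needed.
Using 3 time slots: Latin=2, Art=1, History=2, Geology=3, Music=2, Calculus=1, Biology=1, Chemistry=2. No two conflicting exams share a time slot.

3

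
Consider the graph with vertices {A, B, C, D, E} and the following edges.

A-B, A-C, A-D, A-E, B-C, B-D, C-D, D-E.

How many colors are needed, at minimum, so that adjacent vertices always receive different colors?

A, B, C, D are pairwise adjacent (a clique of size 4), so at least 4 colors are needed.
4 colors suffice: color 1 → {D}; color 2 → {A}; color 3 → {B, E}; color 4 → {C}. Each edge has distinct colors on its endpoints.

4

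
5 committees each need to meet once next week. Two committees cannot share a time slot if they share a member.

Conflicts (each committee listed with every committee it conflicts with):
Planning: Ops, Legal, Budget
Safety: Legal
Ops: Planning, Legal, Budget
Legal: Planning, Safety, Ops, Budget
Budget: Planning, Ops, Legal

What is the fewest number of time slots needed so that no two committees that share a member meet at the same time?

4

Planning, Ops, Legal, Budget all conflict with each other, so at least 4 time slots are needed.
4 time slots suffice: Planning=2, Safety=2, Ops=3, Legal=1, Budget=4. Every pair that conflicts lands in different time slots.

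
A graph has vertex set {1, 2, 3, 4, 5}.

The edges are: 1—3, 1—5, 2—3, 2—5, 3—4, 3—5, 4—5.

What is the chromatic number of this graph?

3, 4, 5 are pairwise adjacent, so at least 3 colors are needed.
3 colors suffice: color a → {5}; color b → {3}; color c → {1, 2, 4}. Every edge joins two different colors.

3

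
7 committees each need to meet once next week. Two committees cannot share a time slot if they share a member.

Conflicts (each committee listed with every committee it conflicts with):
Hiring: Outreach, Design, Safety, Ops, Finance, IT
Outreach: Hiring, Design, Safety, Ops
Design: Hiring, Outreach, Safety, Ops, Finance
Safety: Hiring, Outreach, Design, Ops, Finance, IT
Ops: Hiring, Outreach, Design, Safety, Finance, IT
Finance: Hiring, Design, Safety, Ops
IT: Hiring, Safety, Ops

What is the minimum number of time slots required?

5

Hiring, Outreach, Design, Safety, Ops all conflict with each other, so at least 5 time slots are needed.
Using 5 time slots: Hiring=1, Outreach=5, Design=4, Safety=2, Ops=3, Finance=5, IT=4. Each listed conflict is separated.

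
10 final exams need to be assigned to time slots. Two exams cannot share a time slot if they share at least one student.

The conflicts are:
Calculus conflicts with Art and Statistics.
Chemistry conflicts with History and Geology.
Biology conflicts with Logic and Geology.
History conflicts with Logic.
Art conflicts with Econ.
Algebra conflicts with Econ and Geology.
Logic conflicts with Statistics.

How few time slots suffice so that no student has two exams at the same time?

The cycle History-Chemistry-Geology-Biology-Logic-History has odd length 5, so it cannot be 2-colored; at least 3 time slots are needed.
A valid assignment using 3 time slots: Calculus=1, Chemistry=3, Biology=2, History=2, Art=2, Algebra=2, Logic=1, Statistics=2, Econ=1, Geology=1. Each listed conflict is separated.

3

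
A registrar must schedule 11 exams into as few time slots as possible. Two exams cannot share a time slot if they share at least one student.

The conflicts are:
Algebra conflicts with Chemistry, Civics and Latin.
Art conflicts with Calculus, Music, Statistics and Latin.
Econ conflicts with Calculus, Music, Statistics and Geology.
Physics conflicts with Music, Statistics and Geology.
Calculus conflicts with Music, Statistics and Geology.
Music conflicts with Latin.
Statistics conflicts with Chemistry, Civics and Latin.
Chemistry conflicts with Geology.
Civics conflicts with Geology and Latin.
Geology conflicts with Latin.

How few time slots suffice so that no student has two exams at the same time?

Art, Calculus, Statistics pairwise conflict, so at least 3 time slots are needed.
3 time slots suffice: Algebra=1, Art=3, Econ=3, Physics=2, Calculus=2, Music=1, Statistics=1, Chemistry=2, Civics=3, Geology=1, Latin=2. Each listed conflict is separated.

3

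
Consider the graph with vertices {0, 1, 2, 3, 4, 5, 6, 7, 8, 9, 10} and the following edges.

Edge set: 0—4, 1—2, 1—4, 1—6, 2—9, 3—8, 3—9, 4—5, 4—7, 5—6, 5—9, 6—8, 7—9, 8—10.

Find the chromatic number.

3

The cycle 9-7-4-1-2-9 has odd length 5, so it cannot be 2-colored; at least 3 colors are needed.
A valid assignment using 3 colors: 0=blue, 1=blue, 2=green, 3=blue, 4=red, 5=blue, 6=green, 7=blue, 8=red, 9=red, 10=blue. Each edge has distinct colors on its endpoints.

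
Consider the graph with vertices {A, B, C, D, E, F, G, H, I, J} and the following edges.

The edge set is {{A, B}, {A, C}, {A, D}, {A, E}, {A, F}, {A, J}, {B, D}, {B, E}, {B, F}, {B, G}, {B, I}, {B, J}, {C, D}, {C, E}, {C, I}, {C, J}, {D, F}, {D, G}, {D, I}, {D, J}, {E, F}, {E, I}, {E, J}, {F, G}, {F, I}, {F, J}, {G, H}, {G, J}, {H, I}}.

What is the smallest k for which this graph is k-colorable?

5

A, B, E, F, J are mutually adjacent (a clique of size 5), so at least 5 colors are needed.
5 colors suffice: color 1 → {I, J}; color 2 → {B, C, H}; color 3 → {D, E}; color 4 → {F}; color 5 → {A, G}. Every edge joins two different colors.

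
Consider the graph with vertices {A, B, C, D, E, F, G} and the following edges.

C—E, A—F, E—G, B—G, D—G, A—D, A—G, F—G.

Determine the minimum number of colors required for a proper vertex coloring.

A, D, G are mutually adjacent, so at least 3 colors are needed.
3 colors suffice: A=2, B=2, C=1, D=3, E=2, F=3, G=1. No two adjacent vertices share a color.

3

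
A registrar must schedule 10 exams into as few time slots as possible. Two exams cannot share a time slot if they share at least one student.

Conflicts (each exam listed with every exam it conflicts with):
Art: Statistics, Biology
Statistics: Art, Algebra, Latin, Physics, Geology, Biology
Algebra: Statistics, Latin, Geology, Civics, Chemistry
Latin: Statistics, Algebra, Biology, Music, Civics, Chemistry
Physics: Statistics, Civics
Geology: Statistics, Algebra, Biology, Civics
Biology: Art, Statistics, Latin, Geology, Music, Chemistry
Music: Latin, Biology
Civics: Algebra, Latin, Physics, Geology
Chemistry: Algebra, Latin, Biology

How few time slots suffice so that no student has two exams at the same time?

Statistics, Geology, Biology are mutually in conflict, so at least 3 time slots are needed.
Using 3 time slots: Art=2, Statistics=1, Algebra=3, Latin=2, Physics=2, Geology=2, Biology=3, Music=1, Civics=1, Chemistry=1. Every pair that conflicts lands in different time slots.

3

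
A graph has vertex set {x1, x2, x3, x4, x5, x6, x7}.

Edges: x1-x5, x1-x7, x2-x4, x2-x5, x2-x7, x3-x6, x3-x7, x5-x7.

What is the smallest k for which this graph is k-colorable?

3

x1, x5, x7 are mutually adjacent, so at least 3 colors are needed.
A valid assignment using 3 colors: x1=2, x2=2, x3=2, x4=1, x5=3, x6=1, x7=1. Each edge has distinct colors on its endpoints.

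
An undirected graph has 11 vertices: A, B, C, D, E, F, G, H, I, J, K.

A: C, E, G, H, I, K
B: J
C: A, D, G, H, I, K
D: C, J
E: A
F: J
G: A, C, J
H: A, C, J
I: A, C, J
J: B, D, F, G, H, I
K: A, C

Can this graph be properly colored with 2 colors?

A, C, I form a triangle, so at least 3 colors are needed.
So 2 colors are not enough.

No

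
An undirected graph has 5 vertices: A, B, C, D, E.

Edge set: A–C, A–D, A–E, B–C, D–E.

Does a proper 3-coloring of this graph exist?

Yes

The chromatic number is 3. A, D, E are pairwise adjacent, so at least 3 colors are needed.
One proper 3-coloring: A=red, B=red, C=blue, D=blue, E=green.
That is already a proper 3-coloring.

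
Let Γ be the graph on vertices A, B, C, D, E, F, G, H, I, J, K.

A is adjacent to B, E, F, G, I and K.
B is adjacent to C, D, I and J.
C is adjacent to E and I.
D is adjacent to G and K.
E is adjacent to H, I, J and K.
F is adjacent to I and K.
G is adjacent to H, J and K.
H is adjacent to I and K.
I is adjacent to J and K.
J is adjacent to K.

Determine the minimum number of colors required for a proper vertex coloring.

A, E, I, K are pairwise adjacent (a clique of size 4), so at least 4 colors are needed.
4 colors suffice: A=green, B=red, C=green, D=green, E=yellow, F=yellow, G=blue, H=green, I=blue, J=green, K=red. Every edge joins two different colors.

4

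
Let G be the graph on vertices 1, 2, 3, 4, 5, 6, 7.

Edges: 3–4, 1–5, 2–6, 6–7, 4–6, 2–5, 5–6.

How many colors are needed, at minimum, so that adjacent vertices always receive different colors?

3

2, 5, 6 form a triangle, so at least 3 colors are needed.
3 colors suffice: 1=red, 2=green, 3=red, 4=blue, 5=blue, 6=red, 7=blue. Every edge joins two different colors.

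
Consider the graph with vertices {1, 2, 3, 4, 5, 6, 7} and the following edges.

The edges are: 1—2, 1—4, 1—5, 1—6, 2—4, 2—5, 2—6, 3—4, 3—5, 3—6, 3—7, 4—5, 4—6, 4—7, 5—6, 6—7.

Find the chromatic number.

1, 2, 4, 5, 6 are mutually adjacent (a clique of size 5), so at least 5 colors are needed.
One proper 5-coloring: 1=purple, 2=yellow, 3=yellow, 4=red, 5=green, 6=blue, 7=green. Each edge has distinct colors on its endpoints.

5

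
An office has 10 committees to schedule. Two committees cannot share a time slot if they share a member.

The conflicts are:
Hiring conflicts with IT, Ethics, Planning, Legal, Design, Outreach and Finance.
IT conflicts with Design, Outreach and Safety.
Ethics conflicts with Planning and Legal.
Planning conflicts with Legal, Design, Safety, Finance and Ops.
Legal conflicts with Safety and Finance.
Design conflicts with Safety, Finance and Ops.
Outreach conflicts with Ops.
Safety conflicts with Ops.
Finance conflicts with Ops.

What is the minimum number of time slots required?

4

Hiring, Planning, Legal, Finance all conflict with each other, so at least 4 time slots are needed.
4 time slots suffice: Hiring=2, IT=1, Ethics=4, Planning=1, Legal=3, Design=3, Outreach=3, Safety=4, Finance=4, Ops=2. No two conflicting committees share a time slot.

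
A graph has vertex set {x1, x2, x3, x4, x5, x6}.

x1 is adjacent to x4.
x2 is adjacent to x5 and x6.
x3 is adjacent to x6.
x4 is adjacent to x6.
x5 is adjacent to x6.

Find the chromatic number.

3

x2, x5, x6 are mutually adjacent, so at least 3 colors are needed.
3 colors suffice: color 1 → {x1, x6}; color 2 → {x3, x4, x5}; color 3 → {x2}. No two adjacent vertices share a color.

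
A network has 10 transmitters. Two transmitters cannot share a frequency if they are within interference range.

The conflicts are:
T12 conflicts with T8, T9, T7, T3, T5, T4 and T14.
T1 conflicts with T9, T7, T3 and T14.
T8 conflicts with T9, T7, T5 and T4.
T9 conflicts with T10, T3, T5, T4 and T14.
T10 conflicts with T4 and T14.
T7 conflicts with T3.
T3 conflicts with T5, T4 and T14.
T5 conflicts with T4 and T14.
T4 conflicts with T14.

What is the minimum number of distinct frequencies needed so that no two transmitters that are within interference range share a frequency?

T12, T9, T3, T5, T4, T14 are mutually in conflict, so at least 6 frequencies are needed.
6 frequencies suffice: T12=3, T1=2, T8=4, T9=1, T10=3, T7=1, T3=5, T5=6, T4=2, T14=4. No two conflicting transmitters share a frequency.

6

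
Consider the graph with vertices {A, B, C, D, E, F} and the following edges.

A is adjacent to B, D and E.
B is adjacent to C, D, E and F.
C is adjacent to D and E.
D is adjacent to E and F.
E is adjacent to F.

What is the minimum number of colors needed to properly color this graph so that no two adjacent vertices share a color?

B, D, E, F form a clique, so at least 4 colors are needed.
4 colors suffice: A=yellow, B=red, C=yellow, D=green, E=blue, F=yellow. Each edge has distinct colors on its endpoints.

4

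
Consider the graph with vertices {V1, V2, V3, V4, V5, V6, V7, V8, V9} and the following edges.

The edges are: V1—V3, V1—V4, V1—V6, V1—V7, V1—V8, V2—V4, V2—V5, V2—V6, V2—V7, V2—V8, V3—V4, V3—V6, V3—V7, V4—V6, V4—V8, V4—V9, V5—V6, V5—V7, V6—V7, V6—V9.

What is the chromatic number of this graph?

V2, V5, V6, V7 form a clique, so at least 4 colors are needed.
4 colors suffice: color R → {V6, V8}; color B → {V4, V7}; color G → {V1, V2, V9}; color Y → {V3, V5}. Every edge joins two different colors.

4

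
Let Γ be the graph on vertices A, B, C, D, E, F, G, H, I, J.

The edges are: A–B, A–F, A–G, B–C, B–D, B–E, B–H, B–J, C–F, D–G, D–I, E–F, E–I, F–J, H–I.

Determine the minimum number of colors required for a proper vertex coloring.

F and J are adjacent, so at least 2 colors are needed.
A valid assignment using 2 colors: A=2, B=1, C=2, D=2, E=2, F=1, G=1, H=2, I=1, J=2. Each edge has distinct colors on its endpoints.

2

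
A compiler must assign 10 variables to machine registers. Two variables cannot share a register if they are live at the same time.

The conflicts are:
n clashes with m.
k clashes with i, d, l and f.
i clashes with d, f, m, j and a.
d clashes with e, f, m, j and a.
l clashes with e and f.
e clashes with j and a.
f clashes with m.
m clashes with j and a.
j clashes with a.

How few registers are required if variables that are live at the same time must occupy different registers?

5

i, d, m, j, a are mutually in conflict, so at least 5 registers are needed.
5 registers suffice: n=1, k=2, i=3, d=1, l=1, e=2, f=4, m=2, j=4, a=5. Every pair that conflicts lands in different registers.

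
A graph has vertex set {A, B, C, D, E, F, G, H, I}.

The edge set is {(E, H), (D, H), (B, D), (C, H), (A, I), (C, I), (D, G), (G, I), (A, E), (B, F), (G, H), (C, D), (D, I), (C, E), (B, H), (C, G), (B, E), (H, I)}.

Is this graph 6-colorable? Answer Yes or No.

The chromatic number is 5. C, D, G, H, I are mutually adjacent (a clique of size 5), so at least 5 colors are needed.
5 colors suffice: color red → {A, F, H}; color blue → {D, E}; color green → {B, C}; color yellow → {I}; color purple → {G}.
Since 6 ≥ 5, a proper 6-coloring certainly exists.

Yes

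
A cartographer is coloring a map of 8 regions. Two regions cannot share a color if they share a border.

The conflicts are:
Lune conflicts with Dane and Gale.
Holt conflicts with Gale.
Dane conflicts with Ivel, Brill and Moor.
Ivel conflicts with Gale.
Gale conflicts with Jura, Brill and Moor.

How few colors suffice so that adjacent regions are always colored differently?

2

Dane and Ivel conflict, so at least 2 colors are needed.
2 colors suffice: color 1 → {Dane, Gale}; color 2 → {Lune, Holt, Ivel, Jura, Brill, Moor}. Every pair that conflicts lands in different colors.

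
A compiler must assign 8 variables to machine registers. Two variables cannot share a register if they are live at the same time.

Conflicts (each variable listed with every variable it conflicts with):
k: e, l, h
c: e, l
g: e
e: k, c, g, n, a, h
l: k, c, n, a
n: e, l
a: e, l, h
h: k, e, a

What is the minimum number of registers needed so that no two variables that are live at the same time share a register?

3

k, e, h all conflict with each other, so at least 3 registers are needed.
3 registers suffice: register 1 → {e, l}; register 2 → {k, c, g, n, a}; register 3 → {h}. No two conflicting variables share a register.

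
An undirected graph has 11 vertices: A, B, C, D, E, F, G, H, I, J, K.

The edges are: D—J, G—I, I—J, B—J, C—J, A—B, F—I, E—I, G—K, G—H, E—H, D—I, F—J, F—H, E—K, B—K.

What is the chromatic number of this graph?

3

F, I, J are mutually adjacent, so at least 3 colors are needed.
One proper 3-coloring: A=red, B=blue, C=blue, D=green, E=green, F=green, G=green, H=red, I=blue, J=red, K=red. No two adjacent vertices share a color.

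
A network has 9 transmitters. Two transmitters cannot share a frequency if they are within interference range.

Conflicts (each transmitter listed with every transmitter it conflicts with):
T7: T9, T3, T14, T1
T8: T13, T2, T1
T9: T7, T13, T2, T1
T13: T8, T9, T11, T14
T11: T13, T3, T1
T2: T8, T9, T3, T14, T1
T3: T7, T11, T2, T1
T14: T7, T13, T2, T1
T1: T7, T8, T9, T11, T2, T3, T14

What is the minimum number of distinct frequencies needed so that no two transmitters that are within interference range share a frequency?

3

T9, T2, T1 all conflict with each other, so at least 3 frequencies are needed.
Using 3 frequencies: T7=2, T8=3, T9=3, T13=1, T11=2, T2=2, T3=3, T14=3, T1=1. No two conflicting transmitters share a frequency.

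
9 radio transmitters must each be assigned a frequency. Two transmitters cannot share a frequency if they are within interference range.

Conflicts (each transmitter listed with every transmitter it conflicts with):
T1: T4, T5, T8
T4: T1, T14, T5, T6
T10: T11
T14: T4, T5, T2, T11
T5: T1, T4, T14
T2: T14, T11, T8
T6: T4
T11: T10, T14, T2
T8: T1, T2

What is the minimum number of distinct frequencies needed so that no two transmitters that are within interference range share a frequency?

3

T4, T14, T5 pairwise conflict, so at least 3 frequencies are needed.
Using 3 frequencies: T1=2, T4=1, T10=2, T14=2, T5=3, T2=3, T6=2, T11=1, T8=1. No two conflicting transmitters share a frequency.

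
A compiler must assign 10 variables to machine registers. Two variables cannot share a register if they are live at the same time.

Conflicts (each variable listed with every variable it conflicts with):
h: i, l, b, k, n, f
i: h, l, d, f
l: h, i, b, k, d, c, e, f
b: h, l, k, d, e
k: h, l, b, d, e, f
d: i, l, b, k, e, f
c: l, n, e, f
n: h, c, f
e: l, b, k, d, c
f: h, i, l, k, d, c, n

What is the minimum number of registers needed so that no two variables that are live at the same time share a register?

l, b, k, d, e are mutually in conflict, so at least 5 registers are needed.
Using 5 registers: h=3, i=4, l=1, b=5, k=4, d=3, c=3, n=1, e=2, f=2. No two conflicting variables share a register.

5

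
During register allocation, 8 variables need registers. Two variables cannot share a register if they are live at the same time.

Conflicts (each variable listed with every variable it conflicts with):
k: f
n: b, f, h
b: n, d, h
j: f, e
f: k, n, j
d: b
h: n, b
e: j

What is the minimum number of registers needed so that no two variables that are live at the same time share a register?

3

n, b, h are mutually in conflict, so at least 3 registers are needed.
3 registers suffice: register 1 → {b, f, e}; register 2 → {k, n, j, d}; register 3 → {h}. No two conflicting variables share a register.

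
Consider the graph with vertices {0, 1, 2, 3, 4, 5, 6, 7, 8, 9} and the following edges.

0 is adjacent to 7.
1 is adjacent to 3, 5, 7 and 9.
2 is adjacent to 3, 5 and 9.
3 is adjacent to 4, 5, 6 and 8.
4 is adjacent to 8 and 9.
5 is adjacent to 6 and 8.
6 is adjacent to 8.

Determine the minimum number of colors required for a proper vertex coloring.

3, 5, 6, 8 form a clique, so at least 4 colors are needed.
One proper 4-coloring: 0=blue, 1=green, 2=green, 3=red, 4=blue, 5=blue, 6=yellow, 7=red, 8=green, 9=red. Every edge joins two different colors.

4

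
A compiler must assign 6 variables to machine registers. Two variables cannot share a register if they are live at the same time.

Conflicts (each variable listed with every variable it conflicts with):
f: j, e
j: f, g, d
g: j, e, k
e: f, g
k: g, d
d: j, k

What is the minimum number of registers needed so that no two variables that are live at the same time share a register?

2

g and e conflict, so at least 2 registers are needed.
2 registers suffice: register 1 → {j, e, k}; register 2 → {f, g, d}. Every pair that conflicts lands in different registers.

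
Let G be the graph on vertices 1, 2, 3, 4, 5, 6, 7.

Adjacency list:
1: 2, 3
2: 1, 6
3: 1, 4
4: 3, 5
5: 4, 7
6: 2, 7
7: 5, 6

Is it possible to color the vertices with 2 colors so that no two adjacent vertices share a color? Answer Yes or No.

No

The cycle 4-3-1-2-6-7-5-4 has odd length 7, so it cannot be 2-colored; at least 3 colors are needed.
So 2 colors are not enough.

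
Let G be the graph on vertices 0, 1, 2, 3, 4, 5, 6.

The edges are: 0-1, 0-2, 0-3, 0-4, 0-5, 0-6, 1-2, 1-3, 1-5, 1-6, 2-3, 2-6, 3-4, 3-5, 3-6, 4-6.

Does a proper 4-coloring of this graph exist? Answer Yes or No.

0, 1, 2, 3, 6 are pairwise adjacent (a clique of size 5), so at least 5 colors are needed.
So 4 colors are not enough.

No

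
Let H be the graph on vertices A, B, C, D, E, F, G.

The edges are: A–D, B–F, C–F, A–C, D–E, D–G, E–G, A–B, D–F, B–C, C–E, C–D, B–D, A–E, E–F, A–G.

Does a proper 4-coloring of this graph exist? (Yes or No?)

Yes

The chromatic number is 4. A, B, C, D form a clique, so at least 4 colors are needed.
A valid assignment using 4 colors: A=3, B=2, C=4, D=1, E=2, F=3, G=4.
That is already a proper 4-coloring.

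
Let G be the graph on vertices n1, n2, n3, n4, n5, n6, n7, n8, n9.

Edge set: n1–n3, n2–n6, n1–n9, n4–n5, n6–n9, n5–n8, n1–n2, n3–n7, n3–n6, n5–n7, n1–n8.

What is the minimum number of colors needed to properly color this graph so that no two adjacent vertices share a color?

3

The cycle n5-n8-n1-n3-n7-n5 has odd length 5, so it cannot be 2-colored; at least 3 colors are needed.
3 colors suffice: n1=1, n2=2, n3=2, n4=2, n5=1, n6=1, n7=3, n8=2, n9=2. Each edge has distinct colors on its endpoints.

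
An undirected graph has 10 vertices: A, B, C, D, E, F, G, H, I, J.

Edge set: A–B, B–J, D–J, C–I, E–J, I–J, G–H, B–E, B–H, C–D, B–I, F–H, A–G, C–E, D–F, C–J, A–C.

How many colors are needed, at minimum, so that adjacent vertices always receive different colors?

3

C, D, J form a triangle, so at least 3 colors are needed.
3 colors suffice: color red → {B, C, F, G}; color blue → {A, H, J}; color green → {D, E, I}. Each edge has distinct colors on its endpoints.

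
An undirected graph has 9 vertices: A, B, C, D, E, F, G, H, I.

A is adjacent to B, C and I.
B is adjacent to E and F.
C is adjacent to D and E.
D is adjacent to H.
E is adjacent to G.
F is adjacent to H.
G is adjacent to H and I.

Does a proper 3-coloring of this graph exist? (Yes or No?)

The chromatic number is 3. The cycle I-A-C-E-G-I has odd length 5, so it cannot be 2-colored; at least 3 colors are needed.
3 colors suffice: color 1 → {B, C, G}; color 2 → {A, E, H}; color 3 → {D, F, I}.
That is already a proper 3-coloring.

Yes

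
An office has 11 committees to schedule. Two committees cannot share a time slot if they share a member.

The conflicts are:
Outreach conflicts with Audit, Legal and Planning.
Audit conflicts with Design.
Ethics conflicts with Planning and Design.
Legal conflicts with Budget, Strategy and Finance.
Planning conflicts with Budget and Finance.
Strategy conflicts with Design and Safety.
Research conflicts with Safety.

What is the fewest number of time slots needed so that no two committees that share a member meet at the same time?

3

The cycle Strategy-Legal-Outreach-Audit-Design-Strategy has odd length 5, so it cannot be 2-colored; at least 3 time slots are needed.
3 time slots suffice: time slot 1 → {Legal, Planning, Design, Safety}; time slot 2 → {Outreach, Ethics, Budget, Strategy, Research, Finance}; time slot 3 → {Audit}. Each listed conflict is separated.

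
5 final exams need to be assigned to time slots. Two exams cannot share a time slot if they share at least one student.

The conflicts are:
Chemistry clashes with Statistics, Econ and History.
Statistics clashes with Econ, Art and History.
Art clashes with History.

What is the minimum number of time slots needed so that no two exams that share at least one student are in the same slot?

3

Chemistry, Statistics, History are mutually in conflict, so at least 3 time slots are needed.
3 time slots suffice: time slot 1 → {Statistics}; time slot 2 → {Econ, History}; time slot 3 → {Chemistry, Art}. No two conflicting exams share a time slot.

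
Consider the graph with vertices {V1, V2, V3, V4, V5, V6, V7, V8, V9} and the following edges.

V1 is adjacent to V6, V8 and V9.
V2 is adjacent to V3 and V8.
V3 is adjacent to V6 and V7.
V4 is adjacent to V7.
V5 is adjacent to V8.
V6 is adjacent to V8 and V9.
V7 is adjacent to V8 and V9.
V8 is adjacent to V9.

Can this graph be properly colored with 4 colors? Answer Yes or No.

Yes

The chromatic number is 4. V1, V6, V8, V9 are pairwise adjacent (a clique of size 4), so at least 4 colors are needed.
4 colors suffice: color R → {V3, V4, V8}; color B → {V2, V5, V6, V7}; color G → {V9}; color Y → {V1}.
That is already a proper 4-coloring.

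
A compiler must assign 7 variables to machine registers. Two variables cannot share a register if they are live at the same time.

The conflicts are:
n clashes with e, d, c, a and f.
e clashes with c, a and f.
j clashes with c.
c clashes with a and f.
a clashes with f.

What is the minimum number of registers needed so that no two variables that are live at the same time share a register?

n, e, c, a, f pairwise conflict, so at least 5 registers are needed.
5 registers suffice: n=2, e=4, d=1, j=2, c=1, a=3, f=5. Each listed conflict is separated.

5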